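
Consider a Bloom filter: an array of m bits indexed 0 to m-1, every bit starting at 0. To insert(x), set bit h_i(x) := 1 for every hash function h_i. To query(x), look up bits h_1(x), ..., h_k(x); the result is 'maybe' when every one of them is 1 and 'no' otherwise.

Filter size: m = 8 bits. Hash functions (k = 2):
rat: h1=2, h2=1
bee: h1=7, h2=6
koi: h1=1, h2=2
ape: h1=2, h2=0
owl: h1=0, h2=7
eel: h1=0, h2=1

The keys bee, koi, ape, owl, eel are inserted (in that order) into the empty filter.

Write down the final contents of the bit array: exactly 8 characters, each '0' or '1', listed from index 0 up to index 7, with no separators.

Answer: 11100011

Derivation:
Start: bits=00000000
After insert 'bee': sets bits 6 7 -> bits=00000011
After insert 'koi': sets bits 1 2 -> bits=01100011
After insert 'ape': sets bits 0 2 -> bits=11100011
After insert 'owl': sets bits 0 7 -> bits=11100011
After insert 'eel': sets bits 0 1 -> bits=11100011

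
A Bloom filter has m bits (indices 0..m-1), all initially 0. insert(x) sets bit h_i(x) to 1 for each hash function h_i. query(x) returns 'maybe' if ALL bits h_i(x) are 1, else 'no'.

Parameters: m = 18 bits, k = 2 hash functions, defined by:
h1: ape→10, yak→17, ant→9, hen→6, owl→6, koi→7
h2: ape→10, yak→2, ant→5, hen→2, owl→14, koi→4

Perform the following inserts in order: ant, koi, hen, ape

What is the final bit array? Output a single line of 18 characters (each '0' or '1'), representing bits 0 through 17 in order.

Start: bits=000000000000000000
After insert 'ant': sets bits 5 9 -> bits=000001000100000000
After insert 'koi': sets bits 4 7 -> bits=000011010100000000
After insert 'hen': sets bits 2 6 -> bits=001011110100000000
After insert 'ape': sets bits 10 -> bits=001011110110000000

Answer: 001011110110000000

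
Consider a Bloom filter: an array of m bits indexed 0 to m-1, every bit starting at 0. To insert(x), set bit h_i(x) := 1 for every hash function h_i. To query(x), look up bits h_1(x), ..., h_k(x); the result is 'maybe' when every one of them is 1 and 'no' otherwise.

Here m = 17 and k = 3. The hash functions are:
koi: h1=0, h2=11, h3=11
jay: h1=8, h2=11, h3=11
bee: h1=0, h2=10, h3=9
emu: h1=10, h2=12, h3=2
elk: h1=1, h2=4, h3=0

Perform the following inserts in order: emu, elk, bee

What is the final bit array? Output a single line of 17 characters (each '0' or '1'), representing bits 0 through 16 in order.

Answer: 11101000011010000

Derivation:
Start: bits=00000000000000000
After insert 'emu': sets bits 2 10 12 -> bits=00100000001010000
After insert 'elk': sets bits 0 1 4 -> bits=11101000001010000
After insert 'bee': sets bits 0 9 10 -> bits=11101000011010000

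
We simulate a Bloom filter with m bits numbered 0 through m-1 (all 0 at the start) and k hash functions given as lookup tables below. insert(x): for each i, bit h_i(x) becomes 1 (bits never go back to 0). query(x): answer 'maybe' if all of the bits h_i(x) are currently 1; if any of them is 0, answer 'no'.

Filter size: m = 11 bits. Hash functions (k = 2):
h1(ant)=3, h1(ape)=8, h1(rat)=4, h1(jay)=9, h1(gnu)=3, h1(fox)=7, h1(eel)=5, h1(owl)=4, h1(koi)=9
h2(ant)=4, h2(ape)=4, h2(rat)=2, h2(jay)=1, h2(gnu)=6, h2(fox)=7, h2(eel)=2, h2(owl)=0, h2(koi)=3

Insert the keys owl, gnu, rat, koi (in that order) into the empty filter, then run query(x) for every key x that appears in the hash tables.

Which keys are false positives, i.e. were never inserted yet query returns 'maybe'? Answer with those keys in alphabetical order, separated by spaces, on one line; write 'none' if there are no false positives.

Start: bits=00000000000
After insert 'owl': sets bits 0 4 -> bits=10001000000
After insert 'gnu': sets bits 3 6 -> bits=10011010000
After insert 'rat': sets bits 2 4 -> bits=10111010000
After insert 'koi': sets bits 3 9 -> bits=10111010010
Not inserted: ant ape eel fox jay — query each against bits=10111010010:
query ant: checks bit3=1, bit4=1 (all 1) -> maybe => FALSE POSITIVE
query ape: checks bit4=1, bit8=0 (has a 0) -> no => not a false positive
query eel: checks bit2=1, bit5=0 (has a 0) -> no => not a false positive
query fox: checks bit7=0 (has a 0) -> no => not a false positive
query jay: checks bit1=0, bit9=1 (has a 0) -> no => not a false positive
False positives (alphabetical): ant

Answer: ant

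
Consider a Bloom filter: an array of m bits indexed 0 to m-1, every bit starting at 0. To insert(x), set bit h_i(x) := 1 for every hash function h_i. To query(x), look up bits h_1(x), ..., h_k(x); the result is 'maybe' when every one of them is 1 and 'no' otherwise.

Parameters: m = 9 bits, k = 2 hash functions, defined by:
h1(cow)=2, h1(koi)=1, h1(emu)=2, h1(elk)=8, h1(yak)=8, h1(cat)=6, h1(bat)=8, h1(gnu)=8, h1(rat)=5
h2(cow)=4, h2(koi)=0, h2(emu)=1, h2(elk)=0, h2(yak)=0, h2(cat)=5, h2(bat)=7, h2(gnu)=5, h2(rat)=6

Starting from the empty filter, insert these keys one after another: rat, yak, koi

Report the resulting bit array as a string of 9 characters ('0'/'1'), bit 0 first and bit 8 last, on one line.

Start: bits=000000000
After insert 'rat': sets bits 5 6 -> bits=000001100
After insert 'yak': sets bits 0 8 -> bits=100001101
After insert 'koi': sets bits 0 1 -> bits=110001101

Answer: 110001101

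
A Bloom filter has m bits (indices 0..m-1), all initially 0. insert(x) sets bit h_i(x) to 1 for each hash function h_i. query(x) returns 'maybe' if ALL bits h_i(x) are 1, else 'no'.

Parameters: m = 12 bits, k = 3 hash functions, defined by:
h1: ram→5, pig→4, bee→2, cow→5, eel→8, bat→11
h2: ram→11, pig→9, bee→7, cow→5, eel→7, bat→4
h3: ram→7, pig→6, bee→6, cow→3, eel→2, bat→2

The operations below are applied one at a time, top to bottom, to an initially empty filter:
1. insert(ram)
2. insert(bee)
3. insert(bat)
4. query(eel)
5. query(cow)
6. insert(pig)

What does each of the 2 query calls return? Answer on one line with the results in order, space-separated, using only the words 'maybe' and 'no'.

Answer: no no

Derivation:
Start: bits=000000000000
Op 1: insert ram -> sets bits 5 7 11 -> bits=000001010001
Op 2: insert bee -> sets bits 2 6 7 -> bits=001001110001
Op 3: insert bat -> sets bits 2 4 11 -> bits=001011110001
Op 4: query eel -> checks bit2=1, bit7=1, bit8=0 (has a 0) -> no
Op 5: query cow -> checks bit3=0, bit5=1 (has a 0) -> no
Op 6: insert pig -> sets bits 4 6 9 -> bits=001011110101
Query results in order: no no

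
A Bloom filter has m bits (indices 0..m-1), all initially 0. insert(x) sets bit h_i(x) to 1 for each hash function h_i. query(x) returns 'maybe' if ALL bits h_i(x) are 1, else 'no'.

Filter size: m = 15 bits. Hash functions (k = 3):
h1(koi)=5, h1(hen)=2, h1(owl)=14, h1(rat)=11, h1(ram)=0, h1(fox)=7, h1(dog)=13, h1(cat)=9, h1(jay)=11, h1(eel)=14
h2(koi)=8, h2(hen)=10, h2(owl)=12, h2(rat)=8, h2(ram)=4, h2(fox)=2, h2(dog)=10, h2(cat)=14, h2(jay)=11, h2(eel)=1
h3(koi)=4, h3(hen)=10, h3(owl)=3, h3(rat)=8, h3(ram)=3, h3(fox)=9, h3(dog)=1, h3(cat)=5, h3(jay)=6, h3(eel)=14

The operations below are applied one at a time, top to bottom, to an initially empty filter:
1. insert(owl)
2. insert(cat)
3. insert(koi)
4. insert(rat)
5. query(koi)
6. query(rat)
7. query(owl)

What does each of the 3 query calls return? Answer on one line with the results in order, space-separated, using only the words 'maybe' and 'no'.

Start: bits=000000000000000
Op 1: insert owl -> sets bits 3 12 14 -> bits=000100000000101
Op 2: insert cat -> sets bits 5 9 14 -> bits=000101000100101
Op 3: insert koi -> sets bits 4 5 8 -> bits=000111001100101
Op 4: insert rat -> sets bits 8 11 -> bits=000111001101101
Op 5: query koi -> checks bit4=1, bit5=1, bit8=1 (all 1) -> maybe
Op 6: query rat -> checks bit8=1, bit11=1 (all 1) -> maybe
Op 7: query owl -> checks bit3=1, bit12=1, bit14=1 (all 1) -> maybe
Query results in order: maybe maybe maybe

Answer: maybe maybe maybe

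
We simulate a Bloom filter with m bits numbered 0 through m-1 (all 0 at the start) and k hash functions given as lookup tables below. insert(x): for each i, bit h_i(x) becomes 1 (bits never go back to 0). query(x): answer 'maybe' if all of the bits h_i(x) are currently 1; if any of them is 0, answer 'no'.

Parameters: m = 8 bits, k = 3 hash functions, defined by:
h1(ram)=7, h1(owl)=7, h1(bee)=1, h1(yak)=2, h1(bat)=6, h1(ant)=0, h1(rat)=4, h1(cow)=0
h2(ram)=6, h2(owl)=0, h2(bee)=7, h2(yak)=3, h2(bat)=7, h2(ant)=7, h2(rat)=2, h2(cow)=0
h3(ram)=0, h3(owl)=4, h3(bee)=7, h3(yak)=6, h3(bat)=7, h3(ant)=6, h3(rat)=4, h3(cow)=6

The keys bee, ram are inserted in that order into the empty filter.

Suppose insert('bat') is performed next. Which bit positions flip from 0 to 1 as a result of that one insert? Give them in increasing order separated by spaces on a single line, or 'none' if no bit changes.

Answer: none

Derivation:
Start: bits=00000000
After insert 'bee': sets bits 1 7 -> bits=01000001
After insert 'ram': sets bits 0 6 7 -> bits=11000011
insert 'bat' would touch bits 6 7; currently bit6=1, bit7=1
Bits that are 0 among those (would change 0->1): none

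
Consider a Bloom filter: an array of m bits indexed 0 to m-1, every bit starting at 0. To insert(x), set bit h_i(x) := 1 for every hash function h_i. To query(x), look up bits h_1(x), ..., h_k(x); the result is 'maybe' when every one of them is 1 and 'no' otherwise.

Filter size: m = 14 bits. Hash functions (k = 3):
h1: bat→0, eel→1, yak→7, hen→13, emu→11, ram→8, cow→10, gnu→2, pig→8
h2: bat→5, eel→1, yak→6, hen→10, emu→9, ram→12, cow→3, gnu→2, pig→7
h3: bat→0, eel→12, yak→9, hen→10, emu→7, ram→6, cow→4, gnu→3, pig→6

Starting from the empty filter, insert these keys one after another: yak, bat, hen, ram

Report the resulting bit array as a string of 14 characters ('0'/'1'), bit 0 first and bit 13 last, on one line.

Answer: 10000111111011

Derivation:
Start: bits=00000000000000
After insert 'yak': sets bits 6 7 9 -> bits=00000011010000
After insert 'bat': sets bits 0 5 -> bits=10000111010000
After insert 'hen': sets bits 10 13 -> bits=10000111011001
After insert 'ram': sets bits 6 8 12 -> bits=10000111111011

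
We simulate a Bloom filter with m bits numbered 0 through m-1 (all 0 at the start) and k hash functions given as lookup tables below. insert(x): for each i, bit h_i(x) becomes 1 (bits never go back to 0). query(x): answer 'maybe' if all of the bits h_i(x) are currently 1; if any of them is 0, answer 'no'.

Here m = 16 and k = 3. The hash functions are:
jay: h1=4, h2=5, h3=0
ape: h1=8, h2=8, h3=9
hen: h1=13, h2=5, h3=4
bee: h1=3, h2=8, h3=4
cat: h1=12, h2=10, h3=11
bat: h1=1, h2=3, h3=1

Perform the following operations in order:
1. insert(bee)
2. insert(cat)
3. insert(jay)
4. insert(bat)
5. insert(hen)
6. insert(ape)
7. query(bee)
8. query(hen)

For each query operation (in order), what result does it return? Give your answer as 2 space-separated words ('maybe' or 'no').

Start: bits=0000000000000000
Op 1: insert bee -> sets bits 3 4 8 -> bits=0001100010000000
Op 2: insert cat -> sets bits 10 11 12 -> bits=0001100010111000
Op 3: insert jay -> sets bits 0 4 5 -> bits=1001110010111000
Op 4: insert bat -> sets bits 1 3 -> bits=1101110010111000
Op 5: insert hen -> sets bits 4 5 13 -> bits=1101110010111100
Op 6: insert ape -> sets bits 8 9 -> bits=1101110011111100
Op 7: query bee -> checks bit3=1, bit4=1, bit8=1 (all 1) -> maybe
Op 8: query hen -> checks bit4=1, bit5=1, bit13=1 (all 1) -> maybe
Query results in order: maybe maybe

Answer: maybe maybe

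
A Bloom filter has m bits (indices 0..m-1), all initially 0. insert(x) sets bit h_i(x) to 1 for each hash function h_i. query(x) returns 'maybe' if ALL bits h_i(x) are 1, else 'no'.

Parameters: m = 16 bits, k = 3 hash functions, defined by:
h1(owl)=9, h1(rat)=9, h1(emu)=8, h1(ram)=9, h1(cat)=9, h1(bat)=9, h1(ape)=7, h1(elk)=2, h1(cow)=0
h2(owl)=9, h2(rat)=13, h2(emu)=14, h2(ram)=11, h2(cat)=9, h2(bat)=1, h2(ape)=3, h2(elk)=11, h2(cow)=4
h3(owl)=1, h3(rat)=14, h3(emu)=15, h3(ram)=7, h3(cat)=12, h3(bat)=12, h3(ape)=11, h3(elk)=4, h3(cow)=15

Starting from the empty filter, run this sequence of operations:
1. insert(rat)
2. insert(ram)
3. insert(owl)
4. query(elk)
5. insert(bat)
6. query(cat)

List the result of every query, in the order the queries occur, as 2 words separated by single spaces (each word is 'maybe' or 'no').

Start: bits=0000000000000000
Op 1: insert rat -> sets bits 9 13 14 -> bits=0000000001000110
Op 2: insert ram -> sets bits 7 9 11 -> bits=0000000101010110
Op 3: insert owl -> sets bits 1 9 -> bits=0100000101010110
Op 4: query elk -> checks bit2=0, bit4=0, bit11=1 (has a 0) -> no
Op 5: insert bat -> sets bits 1 9 12 -> bits=0100000101011110
Op 6: query cat -> checks bit9=1, bit12=1 (all 1) -> maybe
Query results in order: no maybe

Answer: no maybe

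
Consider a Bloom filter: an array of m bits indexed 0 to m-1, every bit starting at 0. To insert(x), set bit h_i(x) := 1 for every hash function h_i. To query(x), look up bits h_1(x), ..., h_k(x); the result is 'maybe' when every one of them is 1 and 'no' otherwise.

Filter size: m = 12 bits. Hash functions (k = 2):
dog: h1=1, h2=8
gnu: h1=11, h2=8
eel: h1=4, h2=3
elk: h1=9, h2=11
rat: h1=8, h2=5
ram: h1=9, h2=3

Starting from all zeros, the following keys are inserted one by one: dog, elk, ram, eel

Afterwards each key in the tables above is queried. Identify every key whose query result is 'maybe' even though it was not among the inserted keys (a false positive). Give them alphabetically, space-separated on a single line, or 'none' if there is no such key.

Start: bits=000000000000
After insert 'dog': sets bits 1 8 -> bits=010000001000
After insert 'elk': sets bits 9 11 -> bits=010000001101
After insert 'ram': sets bits 3 9 -> bits=010100001101
After insert 'eel': sets bits 3 4 -> bits=010110001101
Not inserted: gnu rat — query each against bits=010110001101:
query gnu: checks bit8=1, bit11=1 (all 1) -> maybe => FALSE POSITIVE
query rat: checks bit5=0, bit8=1 (has a 0) -> no => not a false positive
False positives (alphabetical): gnu

Answer: gnu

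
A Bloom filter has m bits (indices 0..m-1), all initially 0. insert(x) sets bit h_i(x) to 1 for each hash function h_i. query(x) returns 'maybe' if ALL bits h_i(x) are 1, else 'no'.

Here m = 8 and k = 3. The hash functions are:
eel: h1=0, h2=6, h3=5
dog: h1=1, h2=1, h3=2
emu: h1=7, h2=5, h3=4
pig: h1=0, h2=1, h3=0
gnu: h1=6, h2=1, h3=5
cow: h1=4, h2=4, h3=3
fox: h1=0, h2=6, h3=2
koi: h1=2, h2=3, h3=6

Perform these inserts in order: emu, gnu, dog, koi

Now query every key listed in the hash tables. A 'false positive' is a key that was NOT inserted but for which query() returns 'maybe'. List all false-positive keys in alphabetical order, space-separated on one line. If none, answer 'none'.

Answer: cow

Derivation:
Start: bits=00000000
After insert 'emu': sets bits 4 5 7 -> bits=00001101
After insert 'gnu': sets bits 1 5 6 -> bits=01001111
After insert 'dog': sets bits 1 2 -> bits=01101111
After insert 'koi': sets bits 2 3 6 -> bits=01111111
Not inserted: cow eel fox pig — query each against bits=01111111:
query cow: checks bit3=1, bit4=1 (all 1) -> maybe => FALSE POSITIVE
query eel: checks bit0=0, bit5=1, bit6=1 (has a 0) -> no => not a false positive
query fox: checks bit0=0, bit2=1, bit6=1 (has a 0) -> no => not a false positive
query pig: checks bit0=0, bit1=1 (has a 0) -> no => not a false positive
False positives (alphabetical): cow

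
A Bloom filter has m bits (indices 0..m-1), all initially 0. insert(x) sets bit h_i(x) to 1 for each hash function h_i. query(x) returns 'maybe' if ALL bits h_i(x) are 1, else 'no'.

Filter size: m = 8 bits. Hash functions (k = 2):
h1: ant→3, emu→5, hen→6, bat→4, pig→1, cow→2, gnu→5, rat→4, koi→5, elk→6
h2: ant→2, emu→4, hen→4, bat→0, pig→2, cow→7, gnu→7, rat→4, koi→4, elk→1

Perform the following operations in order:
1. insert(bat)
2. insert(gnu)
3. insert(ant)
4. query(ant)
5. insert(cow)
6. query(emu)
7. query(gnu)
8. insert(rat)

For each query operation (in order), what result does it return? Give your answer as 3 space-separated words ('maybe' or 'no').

Start: bits=00000000
Op 1: insert bat -> sets bits 0 4 -> bits=10001000
Op 2: insert gnu -> sets bits 5 7 -> bits=10001101
Op 3: insert ant -> sets bits 2 3 -> bits=10111101
Op 4: query ant -> checks bit2=1, bit3=1 (all 1) -> maybe
Op 5: insert cow -> sets bits 2 7 -> bits=10111101
Op 6: query emu -> checks bit4=1, bit5=1 (all 1) -> maybe
Op 7: query gnu -> checks bit5=1, bit7=1 (all 1) -> maybe
Op 8: insert rat -> sets bits 4 -> bits=10111101
Query results in order: maybe maybe maybe

Answer: maybe maybe maybe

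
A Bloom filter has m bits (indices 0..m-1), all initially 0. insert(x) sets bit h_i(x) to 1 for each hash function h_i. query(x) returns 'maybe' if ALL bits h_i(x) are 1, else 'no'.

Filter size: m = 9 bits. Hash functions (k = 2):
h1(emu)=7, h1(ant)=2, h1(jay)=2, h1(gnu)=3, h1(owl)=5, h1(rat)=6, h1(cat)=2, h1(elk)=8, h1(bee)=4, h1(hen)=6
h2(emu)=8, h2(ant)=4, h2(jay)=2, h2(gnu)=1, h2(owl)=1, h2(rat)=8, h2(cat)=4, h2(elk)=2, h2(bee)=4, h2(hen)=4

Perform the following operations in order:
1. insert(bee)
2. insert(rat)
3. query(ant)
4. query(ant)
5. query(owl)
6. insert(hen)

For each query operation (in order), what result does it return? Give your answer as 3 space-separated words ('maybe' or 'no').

Start: bits=000000000
Op 1: insert bee -> sets bits 4 -> bits=000010000
Op 2: insert rat -> sets bits 6 8 -> bits=000010101
Op 3: query ant -> checks bit2=0, bit4=1 (has a 0) -> no
Op 4: query ant -> checks bit2=0, bit4=1 (has a 0) -> no
Op 5: query owl -> checks bit1=0, bit5=0 (has a 0) -> no
Op 6: insert hen -> sets bits 4 6 -> bits=000010101
Query results in order: no no no

Answer: no no no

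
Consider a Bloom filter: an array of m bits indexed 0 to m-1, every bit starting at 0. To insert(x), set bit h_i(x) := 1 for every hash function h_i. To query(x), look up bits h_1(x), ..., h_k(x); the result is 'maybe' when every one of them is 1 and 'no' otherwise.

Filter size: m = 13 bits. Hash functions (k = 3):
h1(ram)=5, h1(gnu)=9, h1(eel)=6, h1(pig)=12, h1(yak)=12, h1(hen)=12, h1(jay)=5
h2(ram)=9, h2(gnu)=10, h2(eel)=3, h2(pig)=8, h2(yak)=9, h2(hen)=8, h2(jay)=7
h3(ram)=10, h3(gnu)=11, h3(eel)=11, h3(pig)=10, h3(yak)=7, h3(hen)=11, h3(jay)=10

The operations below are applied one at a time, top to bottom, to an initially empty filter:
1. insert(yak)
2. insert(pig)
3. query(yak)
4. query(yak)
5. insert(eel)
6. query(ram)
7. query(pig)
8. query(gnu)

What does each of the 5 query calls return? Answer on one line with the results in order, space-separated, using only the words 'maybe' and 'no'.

Start: bits=0000000000000
Op 1: insert yak -> sets bits 7 9 12 -> bits=0000000101001
Op 2: insert pig -> sets bits 8 10 12 -> bits=0000000111101
Op 3: query yak -> checks bit7=1, bit9=1, bit12=1 (all 1) -> maybe
Op 4: query yak -> checks bit7=1, bit9=1, bit12=1 (all 1) -> maybe
Op 5: insert eel -> sets bits 3 6 11 -> bits=0001001111111
Op 6: query ram -> checks bit5=0, bit9=1, bit10=1 (has a 0) -> no
Op 7: query pig -> checks bit8=1, bit10=1, bit12=1 (all 1) -> maybe
Op 8: query gnu -> checks bit9=1, bit10=1, bit11=1 (all 1) -> maybe
Query results in order: maybe maybe no maybe maybe

Answer: maybe maybe no maybe maybe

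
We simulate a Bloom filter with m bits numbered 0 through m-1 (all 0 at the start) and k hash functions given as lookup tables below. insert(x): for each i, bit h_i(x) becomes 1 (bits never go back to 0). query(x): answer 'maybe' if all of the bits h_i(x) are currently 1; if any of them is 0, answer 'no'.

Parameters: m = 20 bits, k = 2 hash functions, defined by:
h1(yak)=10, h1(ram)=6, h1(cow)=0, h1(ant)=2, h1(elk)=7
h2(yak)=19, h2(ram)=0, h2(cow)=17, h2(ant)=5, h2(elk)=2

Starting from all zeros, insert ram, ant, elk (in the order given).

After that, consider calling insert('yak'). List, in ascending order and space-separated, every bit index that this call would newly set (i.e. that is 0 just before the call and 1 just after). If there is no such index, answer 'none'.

Answer: 10 19

Derivation:
Start: bits=00000000000000000000
After insert 'ram': sets bits 0 6 -> bits=10000010000000000000
After insert 'ant': sets bits 2 5 -> bits=10100110000000000000
After insert 'elk': sets bits 2 7 -> bits=10100111000000000000
insert 'yak' would touch bits 10 19; currently bit10=0, bit19=0
Bits that are 0 among those (would change 0->1): 10 19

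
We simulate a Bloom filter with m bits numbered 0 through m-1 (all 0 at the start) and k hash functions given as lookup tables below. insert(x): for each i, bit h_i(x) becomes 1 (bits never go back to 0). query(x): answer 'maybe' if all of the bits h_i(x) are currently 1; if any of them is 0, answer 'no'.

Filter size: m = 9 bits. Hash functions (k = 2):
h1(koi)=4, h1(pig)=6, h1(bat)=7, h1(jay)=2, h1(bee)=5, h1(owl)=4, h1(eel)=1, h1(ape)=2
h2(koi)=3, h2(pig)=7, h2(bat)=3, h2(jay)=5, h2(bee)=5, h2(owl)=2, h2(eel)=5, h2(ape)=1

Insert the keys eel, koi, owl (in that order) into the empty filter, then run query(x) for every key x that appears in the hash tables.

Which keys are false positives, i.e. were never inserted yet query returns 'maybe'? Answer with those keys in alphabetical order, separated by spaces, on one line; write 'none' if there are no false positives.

Answer: ape bee jay

Derivation:
Start: bits=000000000
After insert 'eel': sets bits 1 5 -> bits=010001000
After insert 'koi': sets bits 3 4 -> bits=010111000
After insert 'owl': sets bits 2 4 -> bits=011111000
Not inserted: ape bat bee jay pig — query each against bits=011111000:
query ape: checks bit1=1, bit2=1 (all 1) -> maybe => FALSE POSITIVE
query bat: checks bit3=1, bit7=0 (has a 0) -> no => not a false positive
query bee: checks bit5=1 (all 1) -> maybe => FALSE POSITIVE
query jay: checks bit2=1, bit5=1 (all 1) -> maybe => FALSE POSITIVE
query pig: checks bit6=0, bit7=0 (has a 0) -> no => not a false positive
False positives (alphabetical): ape bee jay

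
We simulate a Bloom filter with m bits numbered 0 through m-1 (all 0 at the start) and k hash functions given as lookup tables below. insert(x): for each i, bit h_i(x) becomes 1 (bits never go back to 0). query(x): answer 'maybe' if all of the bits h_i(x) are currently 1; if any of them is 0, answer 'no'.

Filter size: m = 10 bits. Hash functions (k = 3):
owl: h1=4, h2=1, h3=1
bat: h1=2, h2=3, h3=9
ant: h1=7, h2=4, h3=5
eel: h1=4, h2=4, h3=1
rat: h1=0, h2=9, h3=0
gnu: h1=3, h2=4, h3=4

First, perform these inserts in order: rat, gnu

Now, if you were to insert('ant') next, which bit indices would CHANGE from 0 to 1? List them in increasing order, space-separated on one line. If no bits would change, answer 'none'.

Start: bits=0000000000
After insert 'rat': sets bits 0 9 -> bits=1000000001
After insert 'gnu': sets bits 3 4 -> bits=1001100001
insert 'ant' would touch bits 4 5 7; currently bit4=1, bit5=0, bit7=0
Bits that are 0 among those (would change 0->1): 5 7

Answer: 5 7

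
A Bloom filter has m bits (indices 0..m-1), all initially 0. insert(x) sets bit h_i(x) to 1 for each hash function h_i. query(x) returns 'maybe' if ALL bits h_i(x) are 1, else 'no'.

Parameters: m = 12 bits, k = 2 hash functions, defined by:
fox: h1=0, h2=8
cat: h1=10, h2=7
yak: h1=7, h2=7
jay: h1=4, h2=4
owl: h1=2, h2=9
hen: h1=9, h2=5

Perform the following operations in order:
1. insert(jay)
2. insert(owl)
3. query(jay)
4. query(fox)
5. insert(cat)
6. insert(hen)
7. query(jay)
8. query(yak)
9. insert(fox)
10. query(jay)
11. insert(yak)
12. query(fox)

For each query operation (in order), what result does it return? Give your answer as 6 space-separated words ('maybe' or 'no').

Start: bits=000000000000
Op 1: insert jay -> sets bits 4 -> bits=000010000000
Op 2: insert owl -> sets bits 2 9 -> bits=001010000100
Op 3: query jay -> checks bit4=1 (all 1) -> maybe
Op 4: query fox -> checks bit0=0, bit8=0 (has a 0) -> no
Op 5: insert cat -> sets bits 7 10 -> bits=001010010110
Op 6: insert hen -> sets bits 5 9 -> bits=001011010110
Op 7: query jay -> checks bit4=1 (all 1) -> maybe
Op 8: query yak -> checks bit7=1 (all 1) -> maybe
Op 9: insert fox -> sets bits 0 8 -> bits=101011011110
Op 10: query jay -> checks bit4=1 (all 1) -> maybe
Op 11: insert yak -> sets bits 7 -> bits=101011011110
Op 12: query fox -> checks bit0=1, bit8=1 (all 1) -> maybe
Query results in order: maybe no maybe maybe maybe maybe

Answer: maybe no maybe maybe maybe maybe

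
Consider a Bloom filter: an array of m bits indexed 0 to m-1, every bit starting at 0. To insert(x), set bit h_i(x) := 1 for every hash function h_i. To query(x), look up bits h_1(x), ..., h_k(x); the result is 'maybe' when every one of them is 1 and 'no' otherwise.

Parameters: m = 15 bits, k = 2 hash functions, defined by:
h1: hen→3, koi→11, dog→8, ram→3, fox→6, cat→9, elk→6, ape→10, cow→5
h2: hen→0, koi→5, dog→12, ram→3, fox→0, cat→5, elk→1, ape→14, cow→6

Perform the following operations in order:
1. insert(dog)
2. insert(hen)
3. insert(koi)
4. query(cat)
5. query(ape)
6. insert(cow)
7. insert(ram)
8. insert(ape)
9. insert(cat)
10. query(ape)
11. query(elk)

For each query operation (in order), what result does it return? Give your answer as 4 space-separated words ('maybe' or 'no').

Answer: no no maybe no

Derivation:
Start: bits=000000000000000
Op 1: insert dog -> sets bits 8 12 -> bits=000000001000100
Op 2: insert hen -> sets bits 0 3 -> bits=100100001000100
Op 3: insert koi -> sets bits 5 11 -> bits=100101001001100
Op 4: query cat -> checks bit5=1, bit9=0 (has a 0) -> no
Op 5: query ape -> checks bit10=0, bit14=0 (has a 0) -> no
Op 6: insert cow -> sets bits 5 6 -> bits=100101101001100
Op 7: insert ram -> sets bits 3 -> bits=100101101001100
Op 8: insert ape -> sets bits 10 14 -> bits=100101101011101
Op 9: insert cat -> sets bits 5 9 -> bits=100101101111101
Op 10: query ape -> checks bit10=1, bit14=1 (all 1) -> maybe
Op 11: query elk -> checks bit1=0, bit6=1 (has a 0) -> no
Query results in order: no no maybe no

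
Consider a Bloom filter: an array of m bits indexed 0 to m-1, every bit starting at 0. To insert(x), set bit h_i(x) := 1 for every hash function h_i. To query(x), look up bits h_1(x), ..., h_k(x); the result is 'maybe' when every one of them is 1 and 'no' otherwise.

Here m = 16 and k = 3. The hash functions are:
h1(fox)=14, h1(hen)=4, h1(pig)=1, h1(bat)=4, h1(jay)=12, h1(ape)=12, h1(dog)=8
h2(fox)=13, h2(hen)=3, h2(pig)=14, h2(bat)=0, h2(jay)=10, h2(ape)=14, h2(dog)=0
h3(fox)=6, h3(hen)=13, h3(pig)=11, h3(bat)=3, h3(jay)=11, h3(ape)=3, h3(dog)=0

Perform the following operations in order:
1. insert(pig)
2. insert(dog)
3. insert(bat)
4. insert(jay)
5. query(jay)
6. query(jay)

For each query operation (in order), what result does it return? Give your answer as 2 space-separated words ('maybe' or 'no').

Start: bits=0000000000000000
Op 1: insert pig -> sets bits 1 11 14 -> bits=0100000000010010
Op 2: insert dog -> sets bits 0 8 -> bits=1100000010010010
Op 3: insert bat -> sets bits 0 3 4 -> bits=1101100010010010
Op 4: insert jay -> sets bits 10 11 12 -> bits=1101100010111010
Op 5: query jay -> checks bit10=1, bit11=1, bit12=1 (all 1) -> maybe
Op 6: query jay -> checks bit10=1, bit11=1, bit12=1 (all 1) -> maybe
Query results in order: maybe maybe

Answer: maybe maybe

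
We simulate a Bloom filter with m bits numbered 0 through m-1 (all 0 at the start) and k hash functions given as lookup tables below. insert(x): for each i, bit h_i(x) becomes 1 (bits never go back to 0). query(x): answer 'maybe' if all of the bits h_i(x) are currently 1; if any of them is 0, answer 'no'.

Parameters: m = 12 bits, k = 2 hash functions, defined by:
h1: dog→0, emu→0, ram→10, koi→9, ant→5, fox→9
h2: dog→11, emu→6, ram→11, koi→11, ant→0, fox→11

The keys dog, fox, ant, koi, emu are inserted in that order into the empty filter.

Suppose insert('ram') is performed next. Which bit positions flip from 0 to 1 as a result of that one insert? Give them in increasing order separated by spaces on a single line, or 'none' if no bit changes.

Start: bits=000000000000
After insert 'dog': sets bits 0 11 -> bits=100000000001
After insert 'fox': sets bits 9 11 -> bits=100000000101
After insert 'ant': sets bits 0 5 -> bits=100001000101
After insert 'koi': sets bits 9 11 -> bits=100001000101
After insert 'emu': sets bits 0 6 -> bits=100001100101
insert 'ram' would touch bits 10 11; currently bit10=0, bit11=1
Bits that are 0 among those (would change 0->1): 10

Answer: 10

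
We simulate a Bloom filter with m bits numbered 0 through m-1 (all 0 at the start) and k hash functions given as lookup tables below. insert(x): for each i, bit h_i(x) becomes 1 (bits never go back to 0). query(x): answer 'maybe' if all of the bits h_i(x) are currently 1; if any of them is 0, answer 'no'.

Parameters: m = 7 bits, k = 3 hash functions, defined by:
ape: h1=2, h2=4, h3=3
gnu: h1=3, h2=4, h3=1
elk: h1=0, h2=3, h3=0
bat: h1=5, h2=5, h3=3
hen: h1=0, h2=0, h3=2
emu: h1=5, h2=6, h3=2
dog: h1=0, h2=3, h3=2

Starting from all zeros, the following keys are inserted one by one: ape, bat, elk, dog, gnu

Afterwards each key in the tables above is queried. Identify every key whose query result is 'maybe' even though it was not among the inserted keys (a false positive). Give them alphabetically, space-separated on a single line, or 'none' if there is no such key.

Answer: hen

Derivation:
Start: bits=0000000
After insert 'ape': sets bits 2 3 4 -> bits=0011100
After insert 'bat': sets bits 3 5 -> bits=0011110
After insert 'elk': sets bits 0 3 -> bits=1011110
After insert 'dog': sets bits 0 2 3 -> bits=1011110
After insert 'gnu': sets bits 1 3 4 -> bits=1111110
Not inserted: emu hen — query each against bits=1111110:
query emu: checks bit2=1, bit5=1, bit6=0 (has a 0) -> no => not a false positive
query hen: checks bit0=1, bit2=1 (all 1) -> maybe => FALSE POSITIVE
False positives (alphabetical): hen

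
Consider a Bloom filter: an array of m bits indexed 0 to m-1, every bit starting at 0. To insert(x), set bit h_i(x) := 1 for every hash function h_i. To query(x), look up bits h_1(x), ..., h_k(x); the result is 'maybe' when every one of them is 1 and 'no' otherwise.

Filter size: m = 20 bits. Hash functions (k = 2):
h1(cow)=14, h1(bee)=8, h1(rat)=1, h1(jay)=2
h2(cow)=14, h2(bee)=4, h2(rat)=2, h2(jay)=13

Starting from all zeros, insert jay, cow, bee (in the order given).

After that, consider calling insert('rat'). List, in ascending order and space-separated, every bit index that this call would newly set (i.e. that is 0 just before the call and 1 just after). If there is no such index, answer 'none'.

Start: bits=00000000000000000000
After insert 'jay': sets bits 2 13 -> bits=00100000000001000000
After insert 'cow': sets bits 14 -> bits=00100000000001100000
After insert 'bee': sets bits 4 8 -> bits=00101000100001100000
insert 'rat' would touch bits 1 2; currently bit1=0, bit2=1
Bits that are 0 among those (would change 0->1): 1

Answer: 1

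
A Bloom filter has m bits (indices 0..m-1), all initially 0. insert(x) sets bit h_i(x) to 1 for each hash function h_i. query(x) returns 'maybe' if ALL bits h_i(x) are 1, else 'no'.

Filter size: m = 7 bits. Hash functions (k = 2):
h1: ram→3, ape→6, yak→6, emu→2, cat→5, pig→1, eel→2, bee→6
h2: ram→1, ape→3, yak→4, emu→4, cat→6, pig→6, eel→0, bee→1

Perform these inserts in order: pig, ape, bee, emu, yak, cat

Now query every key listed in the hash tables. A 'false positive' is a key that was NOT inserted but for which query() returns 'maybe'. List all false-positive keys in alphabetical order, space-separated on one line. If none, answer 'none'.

Start: bits=0000000
After insert 'pig': sets bits 1 6 -> bits=0100001
After insert 'ape': sets bits 3 6 -> bits=0101001
After insert 'bee': sets bits 1 6 -> bits=0101001
After insert 'emu': sets bits 2 4 -> bits=0111101
After insert 'yak': sets bits 4 6 -> bits=0111101
After insert 'cat': sets bits 5 6 -> bits=0111111
Not inserted: eel ram — query each against bits=0111111:
query eel: checks bit0=0, bit2=1 (has a 0) -> no => not a false positive
query ram: checks bit1=1, bit3=1 (all 1) -> maybe => FALSE POSITIVE
False positives (alphabetical): ram

Answer: ram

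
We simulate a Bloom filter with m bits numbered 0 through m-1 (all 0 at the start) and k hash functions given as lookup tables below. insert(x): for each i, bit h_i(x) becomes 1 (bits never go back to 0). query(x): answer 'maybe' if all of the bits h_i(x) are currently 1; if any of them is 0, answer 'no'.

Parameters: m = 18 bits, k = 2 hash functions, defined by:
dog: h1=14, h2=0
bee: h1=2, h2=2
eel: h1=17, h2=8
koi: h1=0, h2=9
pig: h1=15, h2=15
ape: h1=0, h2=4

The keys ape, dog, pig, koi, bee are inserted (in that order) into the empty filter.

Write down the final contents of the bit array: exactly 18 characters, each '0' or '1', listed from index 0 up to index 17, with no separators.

Start: bits=000000000000000000
After insert 'ape': sets bits 0 4 -> bits=100010000000000000
After insert 'dog': sets bits 0 14 -> bits=100010000000001000
After insert 'pig': sets bits 15 -> bits=100010000000001100
After insert 'koi': sets bits 0 9 -> bits=100010000100001100
After insert 'bee': sets bits 2 -> bits=101010000100001100

Answer: 101010000100001100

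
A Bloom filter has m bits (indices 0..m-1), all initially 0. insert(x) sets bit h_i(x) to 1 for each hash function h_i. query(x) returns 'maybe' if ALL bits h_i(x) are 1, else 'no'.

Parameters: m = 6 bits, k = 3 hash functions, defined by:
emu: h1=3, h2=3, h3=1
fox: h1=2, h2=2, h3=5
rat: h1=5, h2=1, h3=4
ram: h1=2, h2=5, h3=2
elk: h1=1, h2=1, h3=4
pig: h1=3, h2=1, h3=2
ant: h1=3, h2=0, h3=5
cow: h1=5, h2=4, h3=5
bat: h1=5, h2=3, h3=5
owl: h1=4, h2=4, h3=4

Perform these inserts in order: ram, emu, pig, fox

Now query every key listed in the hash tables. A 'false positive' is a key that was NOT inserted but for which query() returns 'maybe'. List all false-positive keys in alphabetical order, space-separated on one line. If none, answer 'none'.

Start: bits=000000
After insert 'ram': sets bits 2 5 -> bits=001001
After insert 'emu': sets bits 1 3 -> bits=011101
After insert 'pig': sets bits 1 2 3 -> bits=011101
After insert 'fox': sets bits 2 5 -> bits=011101
Not inserted: ant bat cow elk owl rat — query each against bits=011101:
query ant: checks bit0=0, bit3=1, bit5=1 (has a 0) -> no => not a false positive
query bat: checks bit3=1, bit5=1 (all 1) -> maybe => FALSE POSITIVE
query cow: checks bit4=0, bit5=1 (has a 0) -> no => not a false positive
query elk: checks bit1=1, bit4=0 (has a 0) -> no => not a false positive
query owl: checks bit4=0 (has a 0) -> no => not a false positive
query rat: checks bit1=1, bit4=0, bit5=1 (has a 0) -> no => not a false positive
False positives (alphabetical): bat

Answer: bat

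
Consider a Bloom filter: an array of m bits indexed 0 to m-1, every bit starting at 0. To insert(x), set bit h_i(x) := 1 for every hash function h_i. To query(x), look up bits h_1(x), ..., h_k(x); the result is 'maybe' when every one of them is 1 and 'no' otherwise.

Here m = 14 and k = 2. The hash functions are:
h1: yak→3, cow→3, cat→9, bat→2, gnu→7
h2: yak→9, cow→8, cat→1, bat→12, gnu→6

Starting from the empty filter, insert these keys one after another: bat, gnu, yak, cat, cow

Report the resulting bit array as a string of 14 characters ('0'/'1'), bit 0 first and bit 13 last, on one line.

Start: bits=00000000000000
After insert 'bat': sets bits 2 12 -> bits=00100000000010
After insert 'gnu': sets bits 6 7 -> bits=00100011000010
After insert 'yak': sets bits 3 9 -> bits=00110011010010
After insert 'cat': sets bits 1 9 -> bits=01110011010010
After insert 'cow': sets bits 3 8 -> bits=01110011110010

Answer: 01110011110010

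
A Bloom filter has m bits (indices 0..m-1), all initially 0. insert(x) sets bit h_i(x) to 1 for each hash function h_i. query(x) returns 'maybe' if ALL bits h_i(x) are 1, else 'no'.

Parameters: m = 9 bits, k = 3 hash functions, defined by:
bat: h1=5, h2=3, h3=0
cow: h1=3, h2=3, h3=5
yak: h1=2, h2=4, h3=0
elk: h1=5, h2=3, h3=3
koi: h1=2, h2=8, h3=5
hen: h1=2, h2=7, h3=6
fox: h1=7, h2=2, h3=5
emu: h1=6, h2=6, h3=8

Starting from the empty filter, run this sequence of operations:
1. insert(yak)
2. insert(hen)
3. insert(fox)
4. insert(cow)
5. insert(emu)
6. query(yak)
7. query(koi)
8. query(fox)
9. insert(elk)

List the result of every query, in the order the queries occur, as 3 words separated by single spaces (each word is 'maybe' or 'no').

Start: bits=000000000
Op 1: insert yak -> sets bits 0 2 4 -> bits=101010000
Op 2: insert hen -> sets bits 2 6 7 -> bits=101010110
Op 3: insert fox -> sets bits 2 5 7 -> bits=101011110
Op 4: insert cow -> sets bits 3 5 -> bits=101111110
Op 5: insert emu -> sets bits 6 8 -> bits=101111111
Op 6: query yak -> checks bit0=1, bit2=1, bit4=1 (all 1) -> maybe
Op 7: query koi -> checks bit2=1, bit5=1, bit8=1 (all 1) -> maybe
Op 8: query fox -> checks bit2=1, bit5=1, bit7=1 (all 1) -> maybe
Op 9: insert elk -> sets bits 3 5 -> bits=101111111
Query results in order: maybe maybe maybe

Answer: maybe maybe maybe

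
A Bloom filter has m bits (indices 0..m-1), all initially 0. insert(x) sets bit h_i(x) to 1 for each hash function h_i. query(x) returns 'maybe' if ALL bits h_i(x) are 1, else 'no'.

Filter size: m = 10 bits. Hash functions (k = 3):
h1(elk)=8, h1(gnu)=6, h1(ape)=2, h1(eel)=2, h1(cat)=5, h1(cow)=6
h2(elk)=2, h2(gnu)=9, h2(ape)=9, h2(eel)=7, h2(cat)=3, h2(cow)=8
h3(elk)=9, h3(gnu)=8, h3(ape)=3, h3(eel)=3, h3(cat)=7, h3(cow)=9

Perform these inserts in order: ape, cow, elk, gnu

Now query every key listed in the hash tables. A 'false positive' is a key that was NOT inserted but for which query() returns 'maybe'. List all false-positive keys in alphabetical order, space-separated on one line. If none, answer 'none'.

Answer: none

Derivation:
Start: bits=0000000000
After insert 'ape': sets bits 2 3 9 -> bits=0011000001
After insert 'cow': sets bits 6 8 9 -> bits=0011001011
After insert 'elk': sets bits 2 8 9 -> bits=0011001011
After insert 'gnu': sets bits 6 8 9 -> bits=0011001011
Not inserted: cat eel — query each against bits=0011001011:
query cat: checks bit3=1, bit5=0, bit7=0 (has a 0) -> no => not a false positive
query eel: checks bit2=1, bit3=1, bit7=0 (has a 0) -> no => not a false positive
False positives (alphabetical): none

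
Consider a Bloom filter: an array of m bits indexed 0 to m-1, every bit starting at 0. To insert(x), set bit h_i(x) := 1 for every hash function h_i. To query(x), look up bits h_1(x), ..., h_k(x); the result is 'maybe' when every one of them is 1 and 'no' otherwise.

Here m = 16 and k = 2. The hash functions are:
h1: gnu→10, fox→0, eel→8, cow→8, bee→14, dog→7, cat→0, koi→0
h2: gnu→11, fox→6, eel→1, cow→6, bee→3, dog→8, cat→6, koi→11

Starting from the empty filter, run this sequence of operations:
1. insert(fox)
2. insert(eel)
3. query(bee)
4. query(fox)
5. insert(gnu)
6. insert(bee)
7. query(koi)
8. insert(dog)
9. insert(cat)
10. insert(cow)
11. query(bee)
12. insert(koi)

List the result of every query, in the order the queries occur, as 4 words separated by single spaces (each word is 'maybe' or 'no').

Start: bits=0000000000000000
Op 1: insert fox -> sets bits 0 6 -> bits=1000001000000000
Op 2: insert eel -> sets bits 1 8 -> bits=1100001010000000
Op 3: query bee -> checks bit3=0, bit14=0 (has a 0) -> no
Op 4: query fox -> checks bit0=1, bit6=1 (all 1) -> maybe
Op 5: insert gnu -> sets bits 10 11 -> bits=1100001010110000
Op 6: insert bee -> sets bits 3 14 -> bits=1101001010110010
Op 7: query koi -> checks bit0=1, bit11=1 (all 1) -> maybe
Op 8: insert dog -> sets bits 7 8 -> bits=1101001110110010
Op 9: insert cat -> sets bits 0 6 -> bits=1101001110110010
Op 10: insert cow -> sets bits 6 8 -> bits=1101001110110010
Op 11: query bee -> checks bit3=1, bit14=1 (all 1) -> maybe
Op 12: insert koi -> sets bits 0 11 -> bits=1101001110110010
Query results in order: no maybe maybe maybe

Answer: no maybe maybe maybe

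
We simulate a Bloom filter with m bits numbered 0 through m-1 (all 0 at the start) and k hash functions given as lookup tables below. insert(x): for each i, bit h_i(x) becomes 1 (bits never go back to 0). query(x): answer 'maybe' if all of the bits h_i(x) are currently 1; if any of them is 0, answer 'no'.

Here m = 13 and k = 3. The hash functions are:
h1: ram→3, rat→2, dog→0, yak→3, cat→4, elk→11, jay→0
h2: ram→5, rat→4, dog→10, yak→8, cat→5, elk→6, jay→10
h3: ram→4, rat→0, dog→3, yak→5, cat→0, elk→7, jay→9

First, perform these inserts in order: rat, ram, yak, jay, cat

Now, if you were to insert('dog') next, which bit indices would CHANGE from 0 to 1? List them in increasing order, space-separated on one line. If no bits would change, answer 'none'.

Answer: none

Derivation:
Start: bits=0000000000000
After insert 'rat': sets bits 0 2 4 -> bits=1010100000000
After insert 'ram': sets bits 3 4 5 -> bits=1011110000000
After insert 'yak': sets bits 3 5 8 -> bits=1011110010000
After insert 'jay': sets bits 0 9 10 -> bits=1011110011100
After insert 'cat': sets bits 0 4 5 -> bits=1011110011100
insert 'dog' would touch bits 0 3 10; currently bit0=1, bit3=1, bit10=1
Bits that are 0 among those (would change 0->1): none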